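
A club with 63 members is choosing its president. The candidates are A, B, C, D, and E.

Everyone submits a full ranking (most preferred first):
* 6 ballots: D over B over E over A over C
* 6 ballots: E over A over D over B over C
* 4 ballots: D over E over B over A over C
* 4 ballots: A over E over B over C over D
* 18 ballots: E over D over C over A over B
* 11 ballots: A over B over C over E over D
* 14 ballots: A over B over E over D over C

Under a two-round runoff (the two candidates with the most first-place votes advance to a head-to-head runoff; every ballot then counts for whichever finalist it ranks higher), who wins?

Round 1 first-place votes: A 29, B 0, C 0, D 10, E 24. A and E advance.
Runoff: A is ranked above E on 29 ballots, E above A on 34.

E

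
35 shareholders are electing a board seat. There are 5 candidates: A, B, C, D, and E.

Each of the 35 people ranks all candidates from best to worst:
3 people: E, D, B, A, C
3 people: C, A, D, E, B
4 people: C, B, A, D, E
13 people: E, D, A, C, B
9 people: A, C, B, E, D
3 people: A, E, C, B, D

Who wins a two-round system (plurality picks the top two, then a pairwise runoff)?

Round 1 first-place votes: A 12, B 0, C 7, D 0, E 16. E and A advance.
Runoff: E is ranked above A on 16 ballots, A above E on 19.

A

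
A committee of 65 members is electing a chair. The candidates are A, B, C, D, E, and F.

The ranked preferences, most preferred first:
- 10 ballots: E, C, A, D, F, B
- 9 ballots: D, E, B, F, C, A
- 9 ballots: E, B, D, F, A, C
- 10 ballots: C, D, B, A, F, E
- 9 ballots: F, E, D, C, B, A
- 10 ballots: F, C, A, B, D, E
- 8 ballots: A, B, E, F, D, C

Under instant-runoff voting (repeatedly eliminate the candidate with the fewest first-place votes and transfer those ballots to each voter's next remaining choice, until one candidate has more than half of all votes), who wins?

E

Round 1: A 8, B 0, C 10, D 9, E 19, F 19. B eliminated.
Round 2: A 8, C 10, D 9, E 19, F 19. A eliminated.
Round 3: C 10, D 9, E 27, F 19. D eliminated.
Round 4: C 10, E 36, F 19. E has a majority (≥33).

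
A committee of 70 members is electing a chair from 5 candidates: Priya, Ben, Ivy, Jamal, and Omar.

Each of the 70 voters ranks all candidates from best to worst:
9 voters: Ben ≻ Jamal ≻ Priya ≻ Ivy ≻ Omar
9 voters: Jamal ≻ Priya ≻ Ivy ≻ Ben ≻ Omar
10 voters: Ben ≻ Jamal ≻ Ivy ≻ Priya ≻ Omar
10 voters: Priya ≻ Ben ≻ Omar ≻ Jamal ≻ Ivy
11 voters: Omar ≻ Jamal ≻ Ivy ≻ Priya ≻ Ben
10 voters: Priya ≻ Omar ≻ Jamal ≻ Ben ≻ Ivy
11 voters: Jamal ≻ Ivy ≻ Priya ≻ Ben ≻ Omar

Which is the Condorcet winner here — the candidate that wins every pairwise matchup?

Jamal

Jamal vs Priya: 50–20
Jamal vs Ben: 41–29
Jamal vs Ivy: 70–0
Jamal vs Omar: 39–31
Jamal beats every other candidate.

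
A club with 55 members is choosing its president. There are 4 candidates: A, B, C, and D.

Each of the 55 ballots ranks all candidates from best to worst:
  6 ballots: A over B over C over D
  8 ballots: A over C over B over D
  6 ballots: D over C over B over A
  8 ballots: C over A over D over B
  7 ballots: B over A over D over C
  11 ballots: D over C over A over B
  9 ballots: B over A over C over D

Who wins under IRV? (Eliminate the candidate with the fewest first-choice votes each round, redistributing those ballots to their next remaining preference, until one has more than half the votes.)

A

Round 1: A 14, B 16, C 8, D 17. C eliminated.
Round 2: A 22, B 16, D 17. B eliminated.
Round 3: A 38, D 17. A has a majority (≥28).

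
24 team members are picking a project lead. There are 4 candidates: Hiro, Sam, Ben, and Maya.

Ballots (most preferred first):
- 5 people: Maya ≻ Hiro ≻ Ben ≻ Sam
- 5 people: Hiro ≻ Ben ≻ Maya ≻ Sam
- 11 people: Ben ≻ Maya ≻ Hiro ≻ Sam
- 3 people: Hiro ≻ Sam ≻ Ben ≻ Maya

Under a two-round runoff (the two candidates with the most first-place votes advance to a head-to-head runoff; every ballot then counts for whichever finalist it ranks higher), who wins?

Hiro

Round 1 first-place votes: Hiro 8, Sam 0, Ben 11, Maya 5. Ben and Hiro advance.
Runoff: Ben is ranked above Hiro on 11 ballots, Hiro above Ben on 13.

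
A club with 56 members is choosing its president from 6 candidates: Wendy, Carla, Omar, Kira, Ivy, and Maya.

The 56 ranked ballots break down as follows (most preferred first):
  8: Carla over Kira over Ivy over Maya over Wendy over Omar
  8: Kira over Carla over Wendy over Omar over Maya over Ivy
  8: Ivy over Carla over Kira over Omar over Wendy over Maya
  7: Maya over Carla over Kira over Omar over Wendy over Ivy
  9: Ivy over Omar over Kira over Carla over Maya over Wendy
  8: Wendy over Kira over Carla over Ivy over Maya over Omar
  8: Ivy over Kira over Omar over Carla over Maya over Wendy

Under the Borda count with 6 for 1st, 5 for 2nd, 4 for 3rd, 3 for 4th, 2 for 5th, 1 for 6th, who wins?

Kira

Wendy: 8×2 + 8×4 + 8×2 + 7×2 + 9×1 + 8×6 + 8×1 = 143
Carla: 8×6 + 8×5 + 8×5 + 7×5 + 9×3 + 8×4 + 8×3 = 246
Omar: 8×1 + 8×3 + 8×3 + 7×3 + 9×5 + 8×1 + 8×4 = 162
Kira: 8×5 + 8×6 + 8×4 + 7×4 + 9×4 + 8×5 + 8×5 = 264
Ivy: 8×4 + 8×1 + 8×6 + 7×1 + 9×6 + 8×3 + 8×6 = 221
Maya: 8×3 + 8×2 + 8×1 + 7×6 + 9×2 + 8×2 + 8×2 = 140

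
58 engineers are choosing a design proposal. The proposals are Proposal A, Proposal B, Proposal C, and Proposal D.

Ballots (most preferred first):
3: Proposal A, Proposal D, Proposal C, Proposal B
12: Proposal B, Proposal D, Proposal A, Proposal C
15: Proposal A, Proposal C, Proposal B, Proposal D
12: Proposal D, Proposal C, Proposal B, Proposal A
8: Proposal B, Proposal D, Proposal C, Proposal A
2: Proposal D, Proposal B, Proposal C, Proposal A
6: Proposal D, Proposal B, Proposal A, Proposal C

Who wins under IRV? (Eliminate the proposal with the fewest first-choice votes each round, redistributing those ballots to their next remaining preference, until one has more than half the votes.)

Proposal B

Round 1: Proposal A 18, Proposal B 20, Proposal C 0, Proposal D 20. Proposal C eliminated.
Round 2: Proposal A 18, Proposal B 20, Proposal D 20. Proposal A eliminated.
Round 3: Proposal B 35, Proposal D 23. Proposal B has a majority (≥30).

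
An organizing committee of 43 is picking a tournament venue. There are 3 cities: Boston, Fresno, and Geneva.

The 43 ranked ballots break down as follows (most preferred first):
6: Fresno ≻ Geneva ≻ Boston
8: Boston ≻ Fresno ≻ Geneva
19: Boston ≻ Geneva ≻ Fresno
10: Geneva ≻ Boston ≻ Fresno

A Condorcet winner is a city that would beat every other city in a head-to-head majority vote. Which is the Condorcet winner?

Boston

Boston vs Fresno: 37–6
Boston vs Geneva: 27–16
Boston beats every other city.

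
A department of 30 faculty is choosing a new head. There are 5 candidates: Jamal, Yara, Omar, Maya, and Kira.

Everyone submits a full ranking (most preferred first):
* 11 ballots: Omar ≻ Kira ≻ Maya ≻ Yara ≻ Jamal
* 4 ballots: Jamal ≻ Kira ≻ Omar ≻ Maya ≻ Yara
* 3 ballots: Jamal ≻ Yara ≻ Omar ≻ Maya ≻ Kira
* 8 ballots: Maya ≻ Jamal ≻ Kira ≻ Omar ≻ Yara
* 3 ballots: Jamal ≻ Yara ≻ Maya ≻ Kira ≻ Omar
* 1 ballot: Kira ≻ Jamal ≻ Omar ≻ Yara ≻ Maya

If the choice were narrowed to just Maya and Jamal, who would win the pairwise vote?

Maya is ranked above Jamal on 19 ballots; Jamal above Maya on 11.

Maya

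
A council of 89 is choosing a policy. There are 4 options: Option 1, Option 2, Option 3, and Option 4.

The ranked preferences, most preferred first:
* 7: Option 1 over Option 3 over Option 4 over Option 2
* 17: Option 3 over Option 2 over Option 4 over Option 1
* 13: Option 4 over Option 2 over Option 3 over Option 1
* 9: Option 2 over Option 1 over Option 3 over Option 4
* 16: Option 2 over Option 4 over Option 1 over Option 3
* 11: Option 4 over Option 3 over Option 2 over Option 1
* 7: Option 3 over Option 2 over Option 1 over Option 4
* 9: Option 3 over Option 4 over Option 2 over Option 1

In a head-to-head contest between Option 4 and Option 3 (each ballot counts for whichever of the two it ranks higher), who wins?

Option 4 is ranked above Option 3 on 40 ballots; Option 3 above Option 4 on 49.

Option 3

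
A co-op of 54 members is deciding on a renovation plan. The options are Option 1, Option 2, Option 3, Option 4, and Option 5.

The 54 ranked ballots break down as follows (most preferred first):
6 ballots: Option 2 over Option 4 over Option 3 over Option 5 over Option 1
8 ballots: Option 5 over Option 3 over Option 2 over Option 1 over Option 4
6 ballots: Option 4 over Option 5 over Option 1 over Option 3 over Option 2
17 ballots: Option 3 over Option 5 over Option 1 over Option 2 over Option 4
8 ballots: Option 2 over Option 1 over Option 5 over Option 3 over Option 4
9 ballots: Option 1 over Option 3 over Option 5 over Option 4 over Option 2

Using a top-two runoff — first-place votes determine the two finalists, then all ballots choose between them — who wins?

Round 1 first-place votes: Option 1 9, Option 2 14, Option 3 17, Option 4 6, Option 5 8. Option 3 and Option 2 advance.
Runoff: Option 3 is ranked above Option 2 on 40 ballots, Option 2 above Option 3 on 14.

Option 3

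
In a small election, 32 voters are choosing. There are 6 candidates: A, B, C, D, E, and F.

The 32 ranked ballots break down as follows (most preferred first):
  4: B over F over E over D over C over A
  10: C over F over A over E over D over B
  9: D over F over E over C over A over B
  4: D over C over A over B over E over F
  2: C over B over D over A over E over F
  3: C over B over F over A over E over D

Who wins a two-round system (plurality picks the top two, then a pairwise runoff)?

Round 1 first-place votes: A 0, B 4, C 15, D 13, E 0, F 0. C and D advance.
Runoff: C is ranked above D on 15 ballots, D above C on 17.

D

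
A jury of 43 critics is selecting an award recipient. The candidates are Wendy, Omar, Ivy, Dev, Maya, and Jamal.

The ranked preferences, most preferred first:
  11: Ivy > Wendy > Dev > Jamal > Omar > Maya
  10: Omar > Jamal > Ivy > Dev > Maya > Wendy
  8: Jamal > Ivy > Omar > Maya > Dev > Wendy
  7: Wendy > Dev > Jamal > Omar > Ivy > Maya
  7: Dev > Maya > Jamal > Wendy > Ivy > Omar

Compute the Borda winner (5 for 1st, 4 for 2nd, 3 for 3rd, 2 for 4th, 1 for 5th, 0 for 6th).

Jamal

Wendy: 11×4 + 10×0 + 8×0 + 7×5 + 7×2 = 93
Omar: 11×1 + 10×5 + 8×3 + 7×2 + 7×0 = 99
Ivy: 11×5 + 10×3 + 8×4 + 7×1 + 7×1 = 131
Dev: 11×3 + 10×2 + 8×1 + 7×4 + 7×5 = 124
Maya: 11×0 + 10×1 + 8×2 + 7×0 + 7×4 = 54
Jamal: 11×2 + 10×4 + 8×5 + 7×3 + 7×3 = 144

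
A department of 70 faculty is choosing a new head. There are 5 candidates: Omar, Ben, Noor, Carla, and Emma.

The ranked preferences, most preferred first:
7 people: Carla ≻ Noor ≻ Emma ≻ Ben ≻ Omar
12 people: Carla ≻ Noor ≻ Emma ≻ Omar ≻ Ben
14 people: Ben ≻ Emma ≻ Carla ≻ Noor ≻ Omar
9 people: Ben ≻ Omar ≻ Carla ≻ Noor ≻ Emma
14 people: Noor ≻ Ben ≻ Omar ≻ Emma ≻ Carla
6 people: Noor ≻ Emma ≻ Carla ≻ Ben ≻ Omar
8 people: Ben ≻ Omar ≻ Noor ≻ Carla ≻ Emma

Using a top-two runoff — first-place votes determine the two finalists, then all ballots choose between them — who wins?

Round 1 first-place votes: Omar 0, Ben 31, Noor 20, Carla 19, Emma 0. Ben and Noor advance.
Runoff: Ben is ranked above Noor on 31 ballots, Noor above Ben on 39.

Noor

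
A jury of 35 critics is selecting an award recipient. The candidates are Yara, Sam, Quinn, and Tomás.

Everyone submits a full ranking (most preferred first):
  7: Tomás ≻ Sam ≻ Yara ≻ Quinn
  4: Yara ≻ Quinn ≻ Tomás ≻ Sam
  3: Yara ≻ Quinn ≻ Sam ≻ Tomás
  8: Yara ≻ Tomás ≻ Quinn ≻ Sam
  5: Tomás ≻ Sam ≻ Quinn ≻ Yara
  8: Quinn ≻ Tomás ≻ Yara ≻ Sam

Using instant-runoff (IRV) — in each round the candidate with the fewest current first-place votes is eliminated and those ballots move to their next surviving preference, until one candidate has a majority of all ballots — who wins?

Round 1: Yara 15, Sam 0, Quinn 8, Tomás 12. Sam eliminated.
Round 2: Yara 15, Quinn 8, Tomás 12. Quinn eliminated.
Round 3: Yara 15, Tomás 20. Tomás has a majority (≥18).

Tomás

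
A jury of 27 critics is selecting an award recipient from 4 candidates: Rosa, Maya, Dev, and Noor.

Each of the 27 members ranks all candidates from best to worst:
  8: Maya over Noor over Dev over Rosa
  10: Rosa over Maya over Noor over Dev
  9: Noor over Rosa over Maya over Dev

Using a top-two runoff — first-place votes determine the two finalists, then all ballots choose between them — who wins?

Noor

Round 1 first-place votes: Rosa 10, Maya 8, Dev 0, Noor 9. Rosa and Noor advance.
Runoff: Rosa is ranked above Noor on 10 ballots, Noor above Rosa on 17.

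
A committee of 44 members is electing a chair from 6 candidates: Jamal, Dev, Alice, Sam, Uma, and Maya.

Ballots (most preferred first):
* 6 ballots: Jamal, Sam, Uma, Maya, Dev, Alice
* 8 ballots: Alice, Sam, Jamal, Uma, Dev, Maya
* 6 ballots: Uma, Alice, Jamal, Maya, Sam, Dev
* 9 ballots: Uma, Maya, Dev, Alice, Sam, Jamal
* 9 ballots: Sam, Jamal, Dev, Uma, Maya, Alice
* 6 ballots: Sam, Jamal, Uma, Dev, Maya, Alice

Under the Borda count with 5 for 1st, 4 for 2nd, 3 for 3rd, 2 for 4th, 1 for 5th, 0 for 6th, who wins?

Sam

Jamal: 6×5 + 8×3 + 6×3 + 9×0 + 9×4 + 6×4 = 132
Dev: 6×1 + 8×1 + 6×0 + 9×3 + 9×3 + 6×2 = 80
Alice: 6×0 + 8×5 + 6×4 + 9×2 + 9×0 + 6×0 = 82
Sam: 6×4 + 8×4 + 6×1 + 9×1 + 9×5 + 6×5 = 146
Uma: 6×3 + 8×2 + 6×5 + 9×5 + 9×2 + 6×3 = 145
Maya: 6×2 + 8×0 + 6×2 + 9×4 + 9×1 + 6×1 = 75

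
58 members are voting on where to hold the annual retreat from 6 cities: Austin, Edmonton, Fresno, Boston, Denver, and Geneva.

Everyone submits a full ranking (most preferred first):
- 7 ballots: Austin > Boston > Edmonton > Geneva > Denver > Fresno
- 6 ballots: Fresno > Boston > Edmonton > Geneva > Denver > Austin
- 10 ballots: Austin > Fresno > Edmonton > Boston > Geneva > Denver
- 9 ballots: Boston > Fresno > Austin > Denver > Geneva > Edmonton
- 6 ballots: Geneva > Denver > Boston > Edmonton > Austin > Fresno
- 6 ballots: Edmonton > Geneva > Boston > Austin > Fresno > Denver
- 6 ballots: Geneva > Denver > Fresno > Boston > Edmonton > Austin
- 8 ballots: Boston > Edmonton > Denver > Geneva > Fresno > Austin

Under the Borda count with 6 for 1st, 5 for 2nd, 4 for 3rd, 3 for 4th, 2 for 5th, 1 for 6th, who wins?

Austin: 7×6 + 6×1 + 10×6 + 9×4 + 6×2 + 6×3 + 6×1 + 8×1 = 188
Edmonton: 7×4 + 6×4 + 10×4 + 9×1 + 6×3 + 6×6 + 6×2 + 8×5 = 207
Fresno: 7×1 + 6×6 + 10×5 + 9×5 + 6×1 + 6×2 + 6×4 + 8×2 = 196
Boston: 7×5 + 6×5 + 10×3 + 9×6 + 6×4 + 6×4 + 6×3 + 8×6 = 263
Denver: 7×2 + 6×2 + 10×1 + 9×3 + 6×5 + 6×1 + 6×5 + 8×4 = 161
Geneva: 7×3 + 6×3 + 10×2 + 9×2 + 6×6 + 6×5 + 6×6 + 8×3 = 203

Boston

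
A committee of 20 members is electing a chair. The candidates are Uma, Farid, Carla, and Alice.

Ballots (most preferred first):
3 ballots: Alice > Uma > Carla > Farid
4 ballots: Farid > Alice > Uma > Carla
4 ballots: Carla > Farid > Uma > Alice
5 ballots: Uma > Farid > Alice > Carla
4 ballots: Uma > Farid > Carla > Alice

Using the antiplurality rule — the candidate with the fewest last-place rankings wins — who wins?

Uma

Last-place votes: Uma 0, Farid 3, Carla 9, Alice 8.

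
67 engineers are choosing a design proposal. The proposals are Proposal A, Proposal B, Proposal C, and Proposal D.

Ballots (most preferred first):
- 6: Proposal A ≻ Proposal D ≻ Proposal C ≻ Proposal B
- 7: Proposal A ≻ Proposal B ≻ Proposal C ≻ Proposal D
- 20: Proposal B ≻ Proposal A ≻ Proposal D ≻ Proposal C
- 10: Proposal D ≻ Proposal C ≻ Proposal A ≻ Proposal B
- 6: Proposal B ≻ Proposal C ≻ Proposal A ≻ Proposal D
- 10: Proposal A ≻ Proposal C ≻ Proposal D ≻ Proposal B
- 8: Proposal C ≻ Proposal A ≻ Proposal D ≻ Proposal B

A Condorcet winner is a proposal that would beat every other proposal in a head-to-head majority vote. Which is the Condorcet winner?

Proposal A vs Proposal B: 41–26
Proposal A vs Proposal C: 43–24
Proposal A vs Proposal D: 57–10
Proposal A beats every other proposal.

Proposal A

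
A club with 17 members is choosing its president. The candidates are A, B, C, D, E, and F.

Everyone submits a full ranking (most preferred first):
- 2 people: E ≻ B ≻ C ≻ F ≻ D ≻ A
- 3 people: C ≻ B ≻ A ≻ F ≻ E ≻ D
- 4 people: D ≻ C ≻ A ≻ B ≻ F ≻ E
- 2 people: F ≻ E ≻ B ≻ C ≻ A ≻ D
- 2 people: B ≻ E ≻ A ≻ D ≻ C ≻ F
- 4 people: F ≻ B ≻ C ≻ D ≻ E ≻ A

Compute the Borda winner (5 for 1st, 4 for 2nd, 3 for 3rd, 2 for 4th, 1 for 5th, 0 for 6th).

B

A: 2×0 + 3×3 + 4×3 + 2×1 + 2×3 + 4×0 = 29
B: 2×4 + 3×4 + 4×2 + 2×3 + 2×5 + 4×4 = 60
C: 2×3 + 3×5 + 4×4 + 2×2 + 2×1 + 4×3 = 55
D: 2×1 + 3×0 + 4×5 + 2×0 + 2×2 + 4×2 = 34
E: 2×5 + 3×1 + 4×0 + 2×4 + 2×4 + 4×1 = 33
F: 2×2 + 3×2 + 4×1 + 2×5 + 2×0 + 4×5 = 44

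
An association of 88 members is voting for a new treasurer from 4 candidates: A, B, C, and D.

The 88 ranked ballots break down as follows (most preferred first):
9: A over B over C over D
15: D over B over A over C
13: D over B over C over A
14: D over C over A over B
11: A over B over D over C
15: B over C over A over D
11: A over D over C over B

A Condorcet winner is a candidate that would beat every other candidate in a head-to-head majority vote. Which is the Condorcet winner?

A

A vs B: 45–43
A vs C: 46–42
A vs D: 46–42
A beats every other candidate.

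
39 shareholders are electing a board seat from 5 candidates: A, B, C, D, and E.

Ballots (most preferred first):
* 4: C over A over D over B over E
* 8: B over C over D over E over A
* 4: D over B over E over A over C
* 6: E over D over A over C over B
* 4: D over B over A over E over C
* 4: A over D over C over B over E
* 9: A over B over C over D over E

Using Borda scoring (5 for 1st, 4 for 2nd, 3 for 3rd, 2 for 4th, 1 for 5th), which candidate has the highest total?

D

A: 4×4 + 8×1 + 4×2 + 6×3 + 4×3 + 4×5 + 9×5 = 127
B: 4×2 + 8×5 + 4×4 + 6×1 + 4×4 + 4×2 + 9×4 = 130
C: 4×5 + 8×4 + 4×1 + 6×2 + 4×1 + 4×3 + 9×3 = 111
D: 4×3 + 8×3 + 4×5 + 6×4 + 4×5 + 4×4 + 9×2 = 134
E: 4×1 + 8×2 + 4×3 + 6×5 + 4×2 + 4×1 + 9×1 = 83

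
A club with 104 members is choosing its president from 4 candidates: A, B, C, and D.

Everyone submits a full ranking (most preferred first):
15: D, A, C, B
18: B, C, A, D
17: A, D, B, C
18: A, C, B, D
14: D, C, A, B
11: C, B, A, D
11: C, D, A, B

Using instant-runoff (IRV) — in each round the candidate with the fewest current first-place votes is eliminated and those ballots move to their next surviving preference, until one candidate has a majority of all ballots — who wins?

Round 1: A 35, B 18, C 22, D 29. B eliminated.
Round 2: A 35, C 40, D 29. D eliminated.
Round 3: A 50, C 54. C has a majority (≥53).

C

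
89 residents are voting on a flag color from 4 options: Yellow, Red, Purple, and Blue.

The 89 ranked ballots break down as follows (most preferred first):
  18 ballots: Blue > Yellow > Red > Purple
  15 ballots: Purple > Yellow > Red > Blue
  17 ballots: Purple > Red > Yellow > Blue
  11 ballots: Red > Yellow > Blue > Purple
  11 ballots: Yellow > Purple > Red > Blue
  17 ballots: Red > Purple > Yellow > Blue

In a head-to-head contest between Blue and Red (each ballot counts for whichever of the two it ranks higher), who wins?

Red

Blue is ranked above Red on 18 ballots; Red above Blue on 71.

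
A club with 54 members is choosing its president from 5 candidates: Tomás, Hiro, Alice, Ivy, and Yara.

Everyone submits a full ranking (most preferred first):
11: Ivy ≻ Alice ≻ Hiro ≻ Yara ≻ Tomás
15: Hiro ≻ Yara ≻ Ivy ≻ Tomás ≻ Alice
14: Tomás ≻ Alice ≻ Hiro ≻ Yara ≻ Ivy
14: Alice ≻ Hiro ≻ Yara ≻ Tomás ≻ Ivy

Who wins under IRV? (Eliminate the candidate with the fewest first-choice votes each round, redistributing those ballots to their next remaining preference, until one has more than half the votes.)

Round 1: Tomás 14, Hiro 15, Alice 14, Ivy 11, Yara 0. Yara eliminated.
Round 2: Tomás 14, Hiro 15, Alice 14, Ivy 11. Ivy eliminated.
Round 3: Tomás 14, Hiro 15, Alice 25. Tomás eliminated.
Round 4: Hiro 15, Alice 39. Alice has a majority (≥28).

Alice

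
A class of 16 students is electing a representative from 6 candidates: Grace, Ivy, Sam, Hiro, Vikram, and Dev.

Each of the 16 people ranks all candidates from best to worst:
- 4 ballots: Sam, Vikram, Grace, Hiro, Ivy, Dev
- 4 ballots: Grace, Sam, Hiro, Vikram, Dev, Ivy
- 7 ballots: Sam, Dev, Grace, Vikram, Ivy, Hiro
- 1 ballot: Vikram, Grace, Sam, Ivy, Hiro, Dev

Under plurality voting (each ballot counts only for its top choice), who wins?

First-place votes: Grace 4, Ivy 0, Sam 11, Hiro 0, Vikram 1, Dev 0.

Sam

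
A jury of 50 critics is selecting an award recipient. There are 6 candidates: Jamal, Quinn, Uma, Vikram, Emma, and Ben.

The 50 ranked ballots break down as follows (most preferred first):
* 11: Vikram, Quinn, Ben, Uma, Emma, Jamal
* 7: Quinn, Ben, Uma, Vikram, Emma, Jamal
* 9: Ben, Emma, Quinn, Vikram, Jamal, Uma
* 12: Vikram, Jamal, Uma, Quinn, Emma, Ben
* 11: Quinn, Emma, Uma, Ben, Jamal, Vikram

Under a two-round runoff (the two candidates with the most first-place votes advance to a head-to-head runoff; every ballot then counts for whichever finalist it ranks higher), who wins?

Quinn

Round 1 first-place votes: Jamal 0, Quinn 18, Uma 0, Vikram 23, Emma 0, Ben 9. Vikram and Quinn advance.
Runoff: Vikram is ranked above Quinn on 23 ballots, Quinn above Vikram on 27.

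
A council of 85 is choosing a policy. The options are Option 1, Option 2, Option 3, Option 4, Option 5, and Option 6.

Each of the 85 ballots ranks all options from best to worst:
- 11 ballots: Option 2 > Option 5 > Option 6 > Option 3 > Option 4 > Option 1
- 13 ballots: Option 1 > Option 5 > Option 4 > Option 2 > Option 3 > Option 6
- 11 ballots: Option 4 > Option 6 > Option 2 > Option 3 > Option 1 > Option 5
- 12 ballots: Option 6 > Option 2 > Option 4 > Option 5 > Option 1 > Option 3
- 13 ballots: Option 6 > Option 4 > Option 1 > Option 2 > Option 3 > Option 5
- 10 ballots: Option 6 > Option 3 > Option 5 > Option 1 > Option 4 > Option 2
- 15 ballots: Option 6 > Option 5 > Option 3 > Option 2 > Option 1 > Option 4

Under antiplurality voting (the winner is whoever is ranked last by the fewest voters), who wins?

Last-place votes: Option 1 11, Option 2 10, Option 3 12, Option 4 15, Option 5 24, Option 6 13.

Option 2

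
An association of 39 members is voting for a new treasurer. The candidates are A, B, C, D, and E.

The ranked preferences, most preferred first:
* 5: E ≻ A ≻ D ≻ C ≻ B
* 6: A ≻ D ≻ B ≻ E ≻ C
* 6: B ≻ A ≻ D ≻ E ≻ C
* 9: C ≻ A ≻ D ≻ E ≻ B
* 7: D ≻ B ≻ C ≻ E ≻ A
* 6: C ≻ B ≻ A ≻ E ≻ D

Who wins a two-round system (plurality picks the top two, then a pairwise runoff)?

Round 1 first-place votes: A 6, B 6, C 15, D 7, E 5. C and D advance.
Runoff: C is ranked above D on 15 ballots, D above C on 24.

D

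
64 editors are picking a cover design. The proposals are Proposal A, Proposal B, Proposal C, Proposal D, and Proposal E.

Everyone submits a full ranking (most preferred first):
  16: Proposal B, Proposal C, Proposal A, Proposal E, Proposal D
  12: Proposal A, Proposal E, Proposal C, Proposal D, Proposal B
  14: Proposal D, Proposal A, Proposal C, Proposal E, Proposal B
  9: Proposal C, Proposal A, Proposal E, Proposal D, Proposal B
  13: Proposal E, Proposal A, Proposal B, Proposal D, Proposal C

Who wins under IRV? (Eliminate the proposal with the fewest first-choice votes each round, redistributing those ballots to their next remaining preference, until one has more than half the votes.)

Round 1: Proposal A 12, Proposal B 16, Proposal C 9, Proposal D 14, Proposal E 13. Proposal C eliminated.
Round 2: Proposal A 21, Proposal B 16, Proposal D 14, Proposal E 13. Proposal E eliminated.
Round 3: Proposal A 34, Proposal B 16, Proposal D 14. Proposal A has a majority (≥33).

Proposal A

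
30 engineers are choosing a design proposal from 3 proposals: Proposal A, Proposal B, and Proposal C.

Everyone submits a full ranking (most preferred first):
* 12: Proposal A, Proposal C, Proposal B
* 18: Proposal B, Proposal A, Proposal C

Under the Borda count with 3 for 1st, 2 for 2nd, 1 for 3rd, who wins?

Proposal A

Proposal A: 12×3 + 18×2 = 72
Proposal B: 12×1 + 18×3 = 66
Proposal C: 12×2 + 18×1 = 42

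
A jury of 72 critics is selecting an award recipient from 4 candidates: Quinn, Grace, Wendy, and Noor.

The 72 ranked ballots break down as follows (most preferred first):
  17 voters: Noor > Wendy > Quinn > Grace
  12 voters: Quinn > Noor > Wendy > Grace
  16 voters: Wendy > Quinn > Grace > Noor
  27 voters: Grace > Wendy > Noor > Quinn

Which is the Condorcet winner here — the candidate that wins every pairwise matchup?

Wendy vs Quinn: 60–12
Wendy vs Grace: 45–27
Wendy vs Noor: 43–29
Wendy beats every other candidate.

Wendy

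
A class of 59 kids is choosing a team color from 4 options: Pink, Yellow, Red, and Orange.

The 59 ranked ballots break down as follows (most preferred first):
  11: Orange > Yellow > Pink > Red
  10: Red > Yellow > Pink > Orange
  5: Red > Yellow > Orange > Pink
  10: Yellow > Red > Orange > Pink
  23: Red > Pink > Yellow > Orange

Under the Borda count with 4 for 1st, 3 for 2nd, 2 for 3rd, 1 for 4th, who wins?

Pink: 11×2 + 10×2 + 5×1 + 10×1 + 23×3 = 126
Yellow: 11×3 + 10×3 + 5×3 + 10×4 + 23×2 = 164
Red: 11×1 + 10×4 + 5×4 + 10×3 + 23×4 = 193
Orange: 11×4 + 10×1 + 5×2 + 10×2 + 23×1 = 107

Red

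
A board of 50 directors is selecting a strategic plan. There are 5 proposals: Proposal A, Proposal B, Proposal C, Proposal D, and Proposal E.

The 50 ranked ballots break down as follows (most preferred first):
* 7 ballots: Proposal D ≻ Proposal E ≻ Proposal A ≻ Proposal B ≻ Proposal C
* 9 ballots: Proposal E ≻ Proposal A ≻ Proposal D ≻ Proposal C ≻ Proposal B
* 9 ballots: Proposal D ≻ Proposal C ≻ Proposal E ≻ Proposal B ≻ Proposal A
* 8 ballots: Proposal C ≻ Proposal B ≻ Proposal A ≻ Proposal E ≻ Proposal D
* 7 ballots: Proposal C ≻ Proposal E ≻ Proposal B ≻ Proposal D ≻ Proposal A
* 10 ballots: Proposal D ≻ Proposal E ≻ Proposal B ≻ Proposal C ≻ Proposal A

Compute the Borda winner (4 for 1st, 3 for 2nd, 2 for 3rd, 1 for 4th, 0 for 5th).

Proposal E

Proposal A: 7×2 + 9×3 + 9×0 + 8×2 + 7×0 + 10×0 = 57
Proposal B: 7×1 + 9×0 + 9×1 + 8×3 + 7×2 + 10×2 = 74
Proposal C: 7×0 + 9×1 + 9×3 + 8×4 + 7×4 + 10×1 = 106
Proposal D: 7×4 + 9×2 + 9×4 + 8×0 + 7×1 + 10×4 = 129
Proposal E: 7×3 + 9×4 + 9×2 + 8×1 + 7×3 + 10×3 = 134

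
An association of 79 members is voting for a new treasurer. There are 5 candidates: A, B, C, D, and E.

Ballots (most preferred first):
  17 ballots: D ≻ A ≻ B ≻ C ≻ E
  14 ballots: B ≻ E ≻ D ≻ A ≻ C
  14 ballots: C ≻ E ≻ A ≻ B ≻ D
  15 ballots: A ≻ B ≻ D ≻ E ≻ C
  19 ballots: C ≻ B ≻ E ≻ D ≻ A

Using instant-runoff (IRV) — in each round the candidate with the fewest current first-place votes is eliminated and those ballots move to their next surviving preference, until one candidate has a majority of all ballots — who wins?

Round 1: A 15, B 14, C 33, D 17, E 0. E eliminated.
Round 2: A 15, B 14, C 33, D 17. B eliminated.
Round 3: A 15, C 33, D 31. A eliminated.
Round 4: C 33, D 46. D has a majority (≥40).

D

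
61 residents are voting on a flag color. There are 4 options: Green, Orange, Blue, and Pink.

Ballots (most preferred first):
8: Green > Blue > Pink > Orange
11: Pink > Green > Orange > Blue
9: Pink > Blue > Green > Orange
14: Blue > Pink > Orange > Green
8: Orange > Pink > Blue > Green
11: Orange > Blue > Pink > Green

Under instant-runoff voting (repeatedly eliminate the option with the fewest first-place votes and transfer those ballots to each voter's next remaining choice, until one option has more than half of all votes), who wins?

Blue

Round 1: Green 8, Orange 19, Blue 14, Pink 20. Green eliminated.
Round 2: Orange 19, Blue 22, Pink 20. Orange eliminated.
Round 3: Blue 33, Pink 28. Blue has a majority (≥31).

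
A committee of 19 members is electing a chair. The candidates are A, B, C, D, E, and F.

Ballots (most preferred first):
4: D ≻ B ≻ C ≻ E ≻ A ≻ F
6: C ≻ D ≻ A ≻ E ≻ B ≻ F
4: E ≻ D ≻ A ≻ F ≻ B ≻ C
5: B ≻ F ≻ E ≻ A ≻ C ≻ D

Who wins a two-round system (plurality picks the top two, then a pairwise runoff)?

B

Round 1 first-place votes: A 0, B 5, C 6, D 4, E 4, F 0. C and B advance.
Runoff: C is ranked above B on 6 ballots, B above C on 13.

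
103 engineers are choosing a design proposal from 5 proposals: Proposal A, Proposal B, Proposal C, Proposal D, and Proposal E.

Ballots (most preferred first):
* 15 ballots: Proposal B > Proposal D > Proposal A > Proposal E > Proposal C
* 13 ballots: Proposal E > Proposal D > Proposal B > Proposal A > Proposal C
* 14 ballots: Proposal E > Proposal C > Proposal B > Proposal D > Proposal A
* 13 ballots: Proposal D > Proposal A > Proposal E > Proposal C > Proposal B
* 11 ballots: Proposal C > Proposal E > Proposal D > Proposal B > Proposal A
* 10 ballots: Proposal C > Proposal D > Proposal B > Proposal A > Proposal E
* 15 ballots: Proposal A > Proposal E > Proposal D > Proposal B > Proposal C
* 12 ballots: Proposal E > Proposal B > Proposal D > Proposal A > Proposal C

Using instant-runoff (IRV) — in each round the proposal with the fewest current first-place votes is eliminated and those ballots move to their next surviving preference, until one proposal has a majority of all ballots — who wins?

Proposal A

Round 1: Proposal A 15, Proposal B 15, Proposal C 21, Proposal D 13, Proposal E 39. Proposal D eliminated.
Round 2: Proposal A 28, Proposal B 15, Proposal C 21, Proposal E 39. Proposal B eliminated.
Round 3: Proposal A 43, Proposal C 21, Proposal E 39. Proposal C eliminated.
Round 4: Proposal A 53, Proposal E 50. Proposal A has a majority (≥52).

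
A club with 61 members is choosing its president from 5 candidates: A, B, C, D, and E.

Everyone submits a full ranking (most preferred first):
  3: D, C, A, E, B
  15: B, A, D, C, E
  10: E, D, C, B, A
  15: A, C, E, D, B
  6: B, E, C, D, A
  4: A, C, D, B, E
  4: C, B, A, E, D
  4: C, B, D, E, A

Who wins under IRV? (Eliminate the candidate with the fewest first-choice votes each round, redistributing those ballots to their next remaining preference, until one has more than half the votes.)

C

Round 1: A 19, B 21, C 8, D 3, E 10. D eliminated.
Round 2: A 19, B 21, C 11, E 10. E eliminated.
Round 3: A 19, B 21, C 21. A eliminated.
Round 4: B 21, C 40. C has a majority (≥31).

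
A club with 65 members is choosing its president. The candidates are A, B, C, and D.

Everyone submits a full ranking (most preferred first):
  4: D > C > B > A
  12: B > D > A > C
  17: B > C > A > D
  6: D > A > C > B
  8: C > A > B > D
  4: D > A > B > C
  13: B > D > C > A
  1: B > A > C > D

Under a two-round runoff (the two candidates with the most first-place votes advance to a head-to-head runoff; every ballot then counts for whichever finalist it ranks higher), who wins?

B

Round 1 first-place votes: A 0, B 43, C 8, D 14. B and D advance.
Runoff: B is ranked above D on 51 ballots, D above B on 14.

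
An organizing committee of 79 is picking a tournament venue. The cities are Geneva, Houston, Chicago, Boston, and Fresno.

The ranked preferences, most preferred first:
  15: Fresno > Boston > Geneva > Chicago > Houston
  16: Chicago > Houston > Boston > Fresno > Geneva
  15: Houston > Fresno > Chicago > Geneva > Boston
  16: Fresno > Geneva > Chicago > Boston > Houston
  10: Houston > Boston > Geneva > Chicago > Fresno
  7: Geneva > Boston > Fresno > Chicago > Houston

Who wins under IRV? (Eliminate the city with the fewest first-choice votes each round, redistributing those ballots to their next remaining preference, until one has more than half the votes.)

Houston

Round 1: Geneva 7, Houston 25, Chicago 16, Boston 0, Fresno 31. Boston eliminated.
Round 2: Geneva 7, Houston 25, Chicago 16, Fresno 31. Geneva eliminated.
Round 3: Houston 25, Chicago 16, Fresno 38. Chicago eliminated.
Round 4: Houston 41, Fresno 38. Houston has a majority (≥40).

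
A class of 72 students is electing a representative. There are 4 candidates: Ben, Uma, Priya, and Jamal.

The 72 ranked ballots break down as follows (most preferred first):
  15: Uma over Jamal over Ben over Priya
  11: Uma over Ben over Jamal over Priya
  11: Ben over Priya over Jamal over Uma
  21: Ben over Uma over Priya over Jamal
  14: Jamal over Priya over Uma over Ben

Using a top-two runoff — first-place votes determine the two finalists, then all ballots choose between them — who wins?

Round 1 first-place votes: Ben 32, Uma 26, Priya 0, Jamal 14. Ben and Uma advance.
Runoff: Ben is ranked above Uma on 32 ballots, Uma above Ben on 40.

Uma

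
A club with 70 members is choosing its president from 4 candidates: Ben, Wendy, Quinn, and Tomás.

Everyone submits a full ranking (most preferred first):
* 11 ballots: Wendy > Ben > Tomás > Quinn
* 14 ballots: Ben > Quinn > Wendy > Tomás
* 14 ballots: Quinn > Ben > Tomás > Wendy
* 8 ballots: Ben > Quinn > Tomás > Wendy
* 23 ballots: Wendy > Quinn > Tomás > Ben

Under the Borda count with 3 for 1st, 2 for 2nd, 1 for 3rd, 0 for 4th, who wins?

Ben: 11×2 + 14×3 + 14×2 + 8×3 + 23×0 = 116
Wendy: 11×3 + 14×1 + 14×0 + 8×0 + 23×3 = 116
Quinn: 11×0 + 14×2 + 14×3 + 8×2 + 23×2 = 132
Tomás: 11×1 + 14×0 + 14×1 + 8×1 + 23×1 = 56

Quinn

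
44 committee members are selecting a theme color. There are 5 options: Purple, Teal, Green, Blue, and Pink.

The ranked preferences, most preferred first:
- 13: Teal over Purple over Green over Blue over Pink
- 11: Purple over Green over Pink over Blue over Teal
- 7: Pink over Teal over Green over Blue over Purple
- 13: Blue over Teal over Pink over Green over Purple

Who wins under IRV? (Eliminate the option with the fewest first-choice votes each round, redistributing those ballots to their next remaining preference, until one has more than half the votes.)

Round 1: Purple 11, Teal 13, Green 0, Blue 13, Pink 7. Green eliminated.
Round 2: Purple 11, Teal 13, Blue 13, Pink 7. Pink eliminated.
Round 3: Purple 11, Teal 20, Blue 13. Purple eliminated.
Round 4: Teal 20, Blue 24. Blue has a majority (≥23).

Blue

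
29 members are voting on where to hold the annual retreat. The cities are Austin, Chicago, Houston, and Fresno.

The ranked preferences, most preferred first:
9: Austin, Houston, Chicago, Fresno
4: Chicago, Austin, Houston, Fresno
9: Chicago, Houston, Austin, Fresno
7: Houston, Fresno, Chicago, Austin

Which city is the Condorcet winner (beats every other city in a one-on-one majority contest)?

Houston

Houston vs Austin: 16–13
Houston vs Chicago: 16–13
Houston vs Fresno: 29–0
Houston beats every other city.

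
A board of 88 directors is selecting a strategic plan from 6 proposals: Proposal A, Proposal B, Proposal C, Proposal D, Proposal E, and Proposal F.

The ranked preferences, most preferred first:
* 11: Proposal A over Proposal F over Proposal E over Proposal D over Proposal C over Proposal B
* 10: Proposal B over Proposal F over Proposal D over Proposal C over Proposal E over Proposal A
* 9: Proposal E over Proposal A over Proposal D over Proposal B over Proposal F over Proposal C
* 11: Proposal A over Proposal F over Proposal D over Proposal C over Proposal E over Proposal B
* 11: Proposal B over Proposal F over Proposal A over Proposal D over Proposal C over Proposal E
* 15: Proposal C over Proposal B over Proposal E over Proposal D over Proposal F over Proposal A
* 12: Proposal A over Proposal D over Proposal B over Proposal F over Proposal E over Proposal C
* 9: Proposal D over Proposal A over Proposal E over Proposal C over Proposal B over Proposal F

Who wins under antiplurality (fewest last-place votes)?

Proposal D

Last-place votes: Proposal A 25, Proposal B 22, Proposal C 21, Proposal D 0, Proposal E 11, Proposal F 9.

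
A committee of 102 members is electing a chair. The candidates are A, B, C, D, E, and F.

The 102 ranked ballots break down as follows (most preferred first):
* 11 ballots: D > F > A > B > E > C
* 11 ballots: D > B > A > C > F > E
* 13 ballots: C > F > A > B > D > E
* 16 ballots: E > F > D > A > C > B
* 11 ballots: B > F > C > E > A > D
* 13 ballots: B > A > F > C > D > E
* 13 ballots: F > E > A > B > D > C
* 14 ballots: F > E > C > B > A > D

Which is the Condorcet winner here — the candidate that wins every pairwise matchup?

F

F vs A: 78–24
F vs B: 67–35
F vs C: 78–24
F vs D: 80–22
F vs E: 86–16
F beats every other candidate.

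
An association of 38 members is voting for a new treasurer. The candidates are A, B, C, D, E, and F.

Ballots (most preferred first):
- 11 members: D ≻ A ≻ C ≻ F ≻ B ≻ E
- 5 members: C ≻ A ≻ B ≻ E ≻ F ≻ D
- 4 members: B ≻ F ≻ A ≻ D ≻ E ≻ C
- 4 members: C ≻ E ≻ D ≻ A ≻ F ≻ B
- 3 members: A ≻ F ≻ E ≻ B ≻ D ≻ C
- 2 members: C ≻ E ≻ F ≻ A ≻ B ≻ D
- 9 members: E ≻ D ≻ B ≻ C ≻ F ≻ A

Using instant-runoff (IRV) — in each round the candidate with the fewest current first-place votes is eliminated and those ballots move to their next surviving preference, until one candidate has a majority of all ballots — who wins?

E

Round 1: A 3, B 4, C 11, D 11, E 9, F 0. F eliminated.
Round 2: A 3, B 4, C 11, D 11, E 9. A eliminated.
Round 3: B 4, C 11, D 11, E 12. B eliminated.
Round 4: C 11, D 15, E 12. C eliminated.
Round 5: D 15, E 23. E has a majority (≥20).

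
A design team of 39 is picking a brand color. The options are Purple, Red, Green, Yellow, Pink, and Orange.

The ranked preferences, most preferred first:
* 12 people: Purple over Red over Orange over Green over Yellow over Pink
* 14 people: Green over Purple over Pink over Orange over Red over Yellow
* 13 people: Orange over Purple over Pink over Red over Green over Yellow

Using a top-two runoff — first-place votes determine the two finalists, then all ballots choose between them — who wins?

Orange

Round 1 first-place votes: Purple 12, Red 0, Green 14, Yellow 0, Pink 0, Orange 13. Green and Orange advance.
Runoff: Green is ranked above Orange on 14 ballots, Orange above Green on 25.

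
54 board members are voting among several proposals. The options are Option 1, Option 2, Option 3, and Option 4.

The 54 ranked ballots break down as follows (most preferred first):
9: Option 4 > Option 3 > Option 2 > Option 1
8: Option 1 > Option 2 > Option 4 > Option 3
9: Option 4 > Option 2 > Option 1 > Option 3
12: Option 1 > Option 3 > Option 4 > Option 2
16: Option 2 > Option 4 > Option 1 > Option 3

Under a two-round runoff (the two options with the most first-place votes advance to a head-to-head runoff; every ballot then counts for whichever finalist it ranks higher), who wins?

Option 4

Round 1 first-place votes: Option 1 20, Option 2 16, Option 3 0, Option 4 18. Option 1 and Option 4 advance.
Runoff: Option 1 is ranked above Option 4 on 20 ballots, Option 4 above Option 1 on 34.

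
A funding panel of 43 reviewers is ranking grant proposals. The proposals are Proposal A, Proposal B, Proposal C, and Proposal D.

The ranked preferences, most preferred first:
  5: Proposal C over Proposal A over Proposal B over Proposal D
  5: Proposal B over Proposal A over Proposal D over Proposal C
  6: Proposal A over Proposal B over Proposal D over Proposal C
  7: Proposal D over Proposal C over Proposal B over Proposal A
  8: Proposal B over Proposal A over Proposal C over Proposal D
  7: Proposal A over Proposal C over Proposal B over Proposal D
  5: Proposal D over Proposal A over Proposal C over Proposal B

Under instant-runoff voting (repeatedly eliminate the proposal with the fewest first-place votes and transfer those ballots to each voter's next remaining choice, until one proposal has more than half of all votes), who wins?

Proposal A

Round 1: Proposal A 13, Proposal B 13, Proposal C 5, Proposal D 12. Proposal C eliminated.
Round 2: Proposal A 18, Proposal B 13, Proposal D 12. Proposal D eliminated.
Round 3: Proposal A 23, Proposal B 20. Proposal A has a majority (≥22).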